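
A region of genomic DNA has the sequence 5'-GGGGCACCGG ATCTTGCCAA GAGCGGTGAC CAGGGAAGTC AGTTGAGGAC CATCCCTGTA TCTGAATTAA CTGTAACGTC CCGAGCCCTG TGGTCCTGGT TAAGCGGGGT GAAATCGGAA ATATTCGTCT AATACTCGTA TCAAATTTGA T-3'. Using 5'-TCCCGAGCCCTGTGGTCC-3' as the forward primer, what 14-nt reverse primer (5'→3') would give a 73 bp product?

5'-ATCAAATTTGATAC-3'

The forward primer binds at positions 79–96, so a 73 bp product ends at position 79 + 73 − 1 = 151.
The reverse primer anneals to the top strand over positions 138–151, i.e. to GTATCAAATTTGAT.
Its sequence written 5'→3' is the reverse complement: ATCAAATTTGATAC.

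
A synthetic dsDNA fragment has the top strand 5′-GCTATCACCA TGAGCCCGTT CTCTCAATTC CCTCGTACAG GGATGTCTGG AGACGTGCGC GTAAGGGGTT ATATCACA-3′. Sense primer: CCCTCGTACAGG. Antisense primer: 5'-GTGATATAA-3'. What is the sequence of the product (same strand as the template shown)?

Scanning the template, CCCTCGTACAGG occurs at positions 30–41; this primer anneals to the bottom strand there with its 3' end pointing downstream.
Reverse complement of the reverse primer: TTATATCAC. This occurs on the top strand at positions 69–77.
The product is the template from position 30 through 77 (48 bp).

5'-CCCTCGTACAGGGATGTCTGGAGACGTGCGCGTAAGGGGTTATATCAC-3'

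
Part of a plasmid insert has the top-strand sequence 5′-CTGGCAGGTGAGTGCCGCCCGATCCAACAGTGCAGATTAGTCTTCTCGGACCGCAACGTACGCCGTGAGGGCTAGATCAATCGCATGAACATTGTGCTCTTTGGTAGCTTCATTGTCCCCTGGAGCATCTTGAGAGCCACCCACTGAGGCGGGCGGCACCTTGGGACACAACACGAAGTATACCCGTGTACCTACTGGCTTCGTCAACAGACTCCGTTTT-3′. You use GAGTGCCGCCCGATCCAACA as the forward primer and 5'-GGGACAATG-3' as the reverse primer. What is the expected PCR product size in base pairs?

Scanning the template, GAGTGCCGCCCGATCCAACA occurs at positions 10–29; this primer anneals to the bottom strand there with its 3' end pointing downstream.
Reverse complement of the reverse primer: CATTGTCCC. This occurs on the top strand at positions 111–119.
Product length = (reverse-primer end) − (forward-primer start) + 1 = 119 − 10 + 1 = 110 bp.

110 bp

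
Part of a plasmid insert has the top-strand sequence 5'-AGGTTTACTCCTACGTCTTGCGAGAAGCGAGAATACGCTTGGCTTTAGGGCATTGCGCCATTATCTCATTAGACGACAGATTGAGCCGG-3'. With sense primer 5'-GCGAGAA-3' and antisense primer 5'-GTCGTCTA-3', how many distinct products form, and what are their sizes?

Two products: 58 bp, 51 bp

The forward primer GCGAGAA matches the top strand at positions 20–26, 27–33.
The reverse primer's reverse complement is TAGACGAC, matching at positions 70–77.
Each forward site pairs with the reverse site to give a product ending at position 77: sizes 58, 51 bp.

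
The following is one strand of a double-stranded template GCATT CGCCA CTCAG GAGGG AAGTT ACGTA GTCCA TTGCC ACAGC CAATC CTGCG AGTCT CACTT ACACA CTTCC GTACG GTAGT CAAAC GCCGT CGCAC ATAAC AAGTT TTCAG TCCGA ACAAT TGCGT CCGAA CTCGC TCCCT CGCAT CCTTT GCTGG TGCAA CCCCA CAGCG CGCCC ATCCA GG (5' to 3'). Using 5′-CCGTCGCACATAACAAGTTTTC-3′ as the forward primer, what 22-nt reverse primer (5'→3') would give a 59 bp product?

5'-ATGCGAGGGAGCGAGTTCGGAC-3'

The forward primer binds at positions 92–113, so a 59 bp product ends at position 92 + 59 − 1 = 150.
The reverse primer anneals to the top strand over positions 129–150, i.e. to GTCCGAACTCGCTCCCTCGCAT.
Its sequence written 5'→3' is the reverse complement: ATGCGAGGGAGCGAGTTCGGAC.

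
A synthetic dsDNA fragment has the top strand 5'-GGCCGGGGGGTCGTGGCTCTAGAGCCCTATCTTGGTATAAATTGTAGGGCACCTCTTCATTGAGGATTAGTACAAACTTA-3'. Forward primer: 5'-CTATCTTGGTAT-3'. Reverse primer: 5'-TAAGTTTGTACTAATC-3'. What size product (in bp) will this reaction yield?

54 bp

Scanning the template, CTATCTTGGTAT occurs at positions 27–38; this primer anneals to the bottom strand there with its 3' end pointing downstream.
Reverse complement of the reverse primer: GATTAGTACAAACTTA. This occurs on the top strand at positions 65–80.
The product runs from position 27 to position 80, so its length is 80 − 27 + 1 = 54 bp.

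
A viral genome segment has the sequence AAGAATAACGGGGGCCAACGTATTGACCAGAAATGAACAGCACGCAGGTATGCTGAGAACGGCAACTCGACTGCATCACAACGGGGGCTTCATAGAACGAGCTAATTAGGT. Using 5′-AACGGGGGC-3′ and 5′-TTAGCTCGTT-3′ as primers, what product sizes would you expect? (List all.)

The forward primer AACGGGGGC matches the top strand at positions 7–15, 80–88.
The reverse primer's reverse complement is AACGAGCTAA, matching at positions 96–105.
Each forward site pairs with the reverse site to give a product ending at position 105: sizes 99, 26 bp.

99 bp, 26 bp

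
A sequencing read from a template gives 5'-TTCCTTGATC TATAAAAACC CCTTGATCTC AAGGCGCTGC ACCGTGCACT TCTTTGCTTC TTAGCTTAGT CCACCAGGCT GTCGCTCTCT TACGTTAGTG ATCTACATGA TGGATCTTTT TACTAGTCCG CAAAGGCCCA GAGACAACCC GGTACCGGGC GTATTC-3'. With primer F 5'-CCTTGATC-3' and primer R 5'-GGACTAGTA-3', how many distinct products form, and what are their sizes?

The forward primer CCTTGATC matches the top strand at positions 3–10, 21–28.
The reverse primer's reverse complement is TACTAGTCC, matching at positions 121–129.
Each forward site pairs with the reverse site to give a product ending at position 129: sizes 127, 109 bp.

Two products: 127 bp, 109 bp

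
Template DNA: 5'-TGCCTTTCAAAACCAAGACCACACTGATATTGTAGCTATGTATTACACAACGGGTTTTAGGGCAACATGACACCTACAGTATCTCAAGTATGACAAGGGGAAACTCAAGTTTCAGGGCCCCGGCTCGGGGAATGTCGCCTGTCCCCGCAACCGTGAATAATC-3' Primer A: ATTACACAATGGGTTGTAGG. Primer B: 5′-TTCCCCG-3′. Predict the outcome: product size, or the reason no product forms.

Primer A (ATTACACAATGGGTTGTAGG) does not match the top strand, and its reverse complement CCTACAACCCATTGTGTAAT does not match either.
With no annealing site for primer A, no amplification occurs.

No product — primer A has no binding site in the template.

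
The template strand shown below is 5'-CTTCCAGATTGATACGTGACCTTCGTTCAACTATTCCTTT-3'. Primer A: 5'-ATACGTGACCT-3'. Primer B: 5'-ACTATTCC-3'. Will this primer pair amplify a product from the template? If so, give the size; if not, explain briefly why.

Primer A (ATACGTGACCT) matches the top strand at positions 12–22 (3' end points downstream).
Primer B (ACTATTCC) also matches the top strand directly, at positions 30–37 — its reverse complement GGAATAGT is not present.
Both primers anneal to the bottom strand with 3' ends pointing the same way, so neither can prime synthesis back toward the other.

No product — both primers anneal to the same strand and extend in the same direction.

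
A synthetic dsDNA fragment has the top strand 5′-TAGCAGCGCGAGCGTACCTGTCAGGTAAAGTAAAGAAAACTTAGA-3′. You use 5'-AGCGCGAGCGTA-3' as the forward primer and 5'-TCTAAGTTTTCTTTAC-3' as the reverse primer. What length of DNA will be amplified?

41 bp

Forward primer AGCGCGAGCGTA is found on the top strand at positions 5–16.
Reverse complement of the reverse primer: GTAAAGAAAACTTAGA. This occurs on the top strand at positions 30–45.
The product runs from position 5 to position 45, so its length is 45 − 5 + 1 = 41 bp.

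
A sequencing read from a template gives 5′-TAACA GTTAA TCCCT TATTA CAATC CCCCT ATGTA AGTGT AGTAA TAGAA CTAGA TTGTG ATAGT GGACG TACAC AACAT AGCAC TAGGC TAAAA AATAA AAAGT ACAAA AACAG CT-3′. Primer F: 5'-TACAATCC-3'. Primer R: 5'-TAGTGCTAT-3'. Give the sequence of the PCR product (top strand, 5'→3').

5'-TACAATCCCCCTATGTAAGTGTAGTAATAGAACTAGATTGTGATAGTGGACGTACACAACATAGCACTA-3'

Scanning the template, TACAATCC occurs at positions 19–26; this primer anneals to the bottom strand there with its 3' end pointing downstream.
The reverse primer's reverse complement is ATAGCACTA, which matches the template at positions 79–87.
The product is the template from position 19 through 87 (69 bp).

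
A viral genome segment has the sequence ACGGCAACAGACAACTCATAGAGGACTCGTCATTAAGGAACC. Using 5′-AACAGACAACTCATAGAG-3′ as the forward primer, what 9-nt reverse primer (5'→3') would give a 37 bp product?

The forward primer binds at positions 6–23, so a 37 bp product ends at position 6 + 37 − 1 = 42.
The reverse primer anneals to the top strand over positions 34–42, i.e. to TAAGGAACC.
Its sequence written 5'→3' is the reverse complement: GGTTCCTTA.

5'-GGTTCCTTA-3'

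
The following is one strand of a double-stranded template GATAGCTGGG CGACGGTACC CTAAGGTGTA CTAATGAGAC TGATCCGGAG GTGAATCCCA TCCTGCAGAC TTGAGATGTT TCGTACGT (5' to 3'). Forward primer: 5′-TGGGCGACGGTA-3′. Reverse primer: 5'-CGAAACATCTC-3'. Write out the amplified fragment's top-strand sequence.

5'-TGGGCGACGGTACCCTAAGGTGTACTAATGAGACTGATCCGGAGGTGAATCCCATCCTGCAGACTTGAGATGTTTCG-3'

The forward primer matches the template at positions 7–18.
Taking the reverse complement of CGAAACATCTC gives GAGATGTTTCG, found at positions 73–83 on the template; the primer anneals here to the top strand with its 3' end pointing upstream.
The product is the template from position 7 through 83 (77 bp).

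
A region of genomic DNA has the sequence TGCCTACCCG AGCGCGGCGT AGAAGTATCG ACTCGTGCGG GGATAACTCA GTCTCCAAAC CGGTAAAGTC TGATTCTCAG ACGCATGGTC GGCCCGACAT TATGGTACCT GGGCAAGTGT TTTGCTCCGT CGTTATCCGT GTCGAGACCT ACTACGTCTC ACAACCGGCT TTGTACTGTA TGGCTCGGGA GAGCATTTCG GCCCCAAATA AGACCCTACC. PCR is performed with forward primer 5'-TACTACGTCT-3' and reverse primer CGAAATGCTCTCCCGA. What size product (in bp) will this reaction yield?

Forward primer TACTACGTCT is found on the top strand at positions 150–159.
Reverse complement of the reverse primer: TCGGGAGAGCATTTCG. This occurs on the top strand at positions 185–200.
Product length = (reverse-primer end) − (forward-primer start) + 1 = 200 − 150 + 1 = 51 bp.

51 bp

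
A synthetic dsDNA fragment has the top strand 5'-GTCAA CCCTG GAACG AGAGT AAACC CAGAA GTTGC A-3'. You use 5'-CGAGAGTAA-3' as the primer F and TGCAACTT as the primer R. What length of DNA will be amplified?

23 bp

Scanning the template, CGAGAGTAA occurs at positions 14–22; this primer anneals to the bottom strand there with its 3' end pointing downstream.
Reverse complement of the reverse primer: AAGTTGCA. This occurs on the top strand at positions 29–36.
Amplicon spans positions 14–36: 23 bp.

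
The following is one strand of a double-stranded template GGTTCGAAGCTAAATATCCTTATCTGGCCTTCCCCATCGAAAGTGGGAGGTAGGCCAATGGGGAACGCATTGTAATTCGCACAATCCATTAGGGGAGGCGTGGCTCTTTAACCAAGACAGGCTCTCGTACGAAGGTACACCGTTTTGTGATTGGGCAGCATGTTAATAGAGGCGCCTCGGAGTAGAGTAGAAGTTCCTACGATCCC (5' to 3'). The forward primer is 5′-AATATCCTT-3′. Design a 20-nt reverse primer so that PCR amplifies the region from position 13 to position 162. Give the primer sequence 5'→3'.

5'-CATGCTGCCCAATCACAAAA-3'

The product's 3' end on the top strand is position 162.
The reverse primer anneals to the top strand over positions 143–162, i.e. to TTTTGTGATTGGGCAGCATG.
Its sequence written 5'→3' is the reverse complement: CATGCTGCCCAATCACAAAA.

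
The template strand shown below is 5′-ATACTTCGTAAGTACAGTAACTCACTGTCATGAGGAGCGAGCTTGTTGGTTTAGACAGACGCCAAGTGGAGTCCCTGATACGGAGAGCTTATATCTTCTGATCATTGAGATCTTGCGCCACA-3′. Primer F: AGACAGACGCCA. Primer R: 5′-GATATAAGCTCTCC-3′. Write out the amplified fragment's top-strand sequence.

Forward primer AGACAGACGCCA is found on the top strand at positions 53–64.
Taking the reverse complement of GATATAAGCTCTCC gives GGAGAGCTTATATC, found at positions 82–95 on the template; the primer anneals here to the top strand with its 3' end pointing upstream.
The product is the template from position 53 through 95 (43 bp).

5'-AGACAGACGCCAAGTGGAGTCCCTGATACGGAGAGCTTATATC-3'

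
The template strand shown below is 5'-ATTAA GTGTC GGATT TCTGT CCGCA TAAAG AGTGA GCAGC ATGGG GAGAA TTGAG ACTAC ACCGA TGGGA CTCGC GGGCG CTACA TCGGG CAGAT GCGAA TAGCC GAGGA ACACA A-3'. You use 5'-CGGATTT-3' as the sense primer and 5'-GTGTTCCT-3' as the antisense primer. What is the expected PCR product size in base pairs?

105 bp

Forward primer CGGATTT is found on the top strand at positions 10–16.
The reverse primer's reverse complement is AGGAACAC, which matches the template at positions 107–114.
Product length = (reverse-primer end) − (forward-primer start) + 1 = 114 − 10 + 1 = 105 bp.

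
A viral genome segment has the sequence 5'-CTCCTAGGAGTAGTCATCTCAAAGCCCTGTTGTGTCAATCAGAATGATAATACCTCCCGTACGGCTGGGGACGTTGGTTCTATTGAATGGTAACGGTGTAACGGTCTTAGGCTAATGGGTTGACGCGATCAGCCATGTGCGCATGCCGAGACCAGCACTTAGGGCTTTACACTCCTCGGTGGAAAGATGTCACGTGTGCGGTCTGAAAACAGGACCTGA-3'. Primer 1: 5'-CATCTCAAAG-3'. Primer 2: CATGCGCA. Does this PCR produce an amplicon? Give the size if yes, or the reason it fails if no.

Primer 1 (CATCTCAAAG) matches the top strand at positions 15–24; it acts as a forward primer.
Primer 2's reverse complement is TGCGCATG, matching the top strand at positions 138–145; it acts as a reverse primer.
The 3' ends face each other across positions 15–145, giving a 131 bp product.

Yes — a 131 bp product.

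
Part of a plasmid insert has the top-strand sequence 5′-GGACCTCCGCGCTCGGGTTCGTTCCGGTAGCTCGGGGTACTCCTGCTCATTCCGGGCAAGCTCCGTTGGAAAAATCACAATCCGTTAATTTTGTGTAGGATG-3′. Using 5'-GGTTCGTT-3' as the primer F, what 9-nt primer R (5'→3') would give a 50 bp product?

The forward primer binds at positions 16–23, so a 50 bp product ends at position 16 + 50 − 1 = 65.
The reverse primer anneals to the top strand over positions 57–65, i.e. to CAAGCTCCG.
Its sequence written 5'→3' is the reverse complement: CGGAGCTTG.

5'-CGGAGCTTG-3'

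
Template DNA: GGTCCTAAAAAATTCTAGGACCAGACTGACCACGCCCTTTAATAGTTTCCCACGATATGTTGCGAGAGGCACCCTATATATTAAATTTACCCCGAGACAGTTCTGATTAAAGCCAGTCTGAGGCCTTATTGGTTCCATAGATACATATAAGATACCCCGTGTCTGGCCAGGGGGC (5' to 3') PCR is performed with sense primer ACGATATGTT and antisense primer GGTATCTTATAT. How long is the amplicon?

105 bp

The forward primer matches the template at positions 52–61.
Reverse complement of the reverse primer: ATATAAGATACC. This occurs on the top strand at positions 145–156.
The product runs from position 52 to position 156, so its length is 156 − 52 + 1 = 105 bp.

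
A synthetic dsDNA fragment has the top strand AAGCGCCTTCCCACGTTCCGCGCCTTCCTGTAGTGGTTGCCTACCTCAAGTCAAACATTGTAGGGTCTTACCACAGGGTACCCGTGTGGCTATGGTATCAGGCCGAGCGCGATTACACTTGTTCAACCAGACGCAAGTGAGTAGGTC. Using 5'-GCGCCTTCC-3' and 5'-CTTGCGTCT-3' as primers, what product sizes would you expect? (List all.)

135 bp, 118 bp

The forward primer GCGCCTTCC matches the top strand at positions 3–11, 20–28.
The reverse primer's reverse complement is AGACGCAAG, matching at positions 129–137.
Each forward site pairs with the reverse site to give a product ending at position 137: sizes 135, 118 bp.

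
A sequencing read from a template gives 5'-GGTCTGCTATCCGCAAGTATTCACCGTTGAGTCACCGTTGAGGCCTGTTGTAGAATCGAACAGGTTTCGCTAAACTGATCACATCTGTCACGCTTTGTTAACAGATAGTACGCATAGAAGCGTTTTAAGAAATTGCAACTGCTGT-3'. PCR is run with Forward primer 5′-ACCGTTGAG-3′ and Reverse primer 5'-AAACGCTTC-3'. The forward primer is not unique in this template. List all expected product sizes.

103 bp, 92 bp

The forward primer ACCGTTGAG matches the top strand at positions 23–31, 34–42.
The reverse primer's reverse complement is GAAGCGTTT, matching at positions 117–125.
Each forward site pairs with the reverse site to give a product ending at position 125: sizes 103, 92 bp.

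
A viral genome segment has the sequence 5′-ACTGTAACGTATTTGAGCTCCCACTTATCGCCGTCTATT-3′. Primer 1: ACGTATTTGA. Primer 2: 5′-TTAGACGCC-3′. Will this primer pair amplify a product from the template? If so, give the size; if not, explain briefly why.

Primer 2 (TTAGACGCC) does not match the top strand, and its reverse complement GGCGTCTAA does not match either.
With no annealing site for primer 2, no amplification occurs.

No product — primer 2 has no binding site in the template.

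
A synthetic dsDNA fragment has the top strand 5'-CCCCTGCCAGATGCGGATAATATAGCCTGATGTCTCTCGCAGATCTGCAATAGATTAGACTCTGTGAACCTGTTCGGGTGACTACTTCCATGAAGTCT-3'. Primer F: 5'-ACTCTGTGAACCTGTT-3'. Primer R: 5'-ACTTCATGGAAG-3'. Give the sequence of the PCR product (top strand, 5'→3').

5'-ACTCTGTGAACCTGTTCGGGTGACTACTTCCATGAAGT-3'

Forward primer ACTCTGTGAACCTGTT is found on the top strand at positions 59–74.
Reverse complement of the reverse primer: CTTCCATGAAGT. This occurs on the top strand at positions 85–96.
The product is the template from position 59 through 96 (38 bp).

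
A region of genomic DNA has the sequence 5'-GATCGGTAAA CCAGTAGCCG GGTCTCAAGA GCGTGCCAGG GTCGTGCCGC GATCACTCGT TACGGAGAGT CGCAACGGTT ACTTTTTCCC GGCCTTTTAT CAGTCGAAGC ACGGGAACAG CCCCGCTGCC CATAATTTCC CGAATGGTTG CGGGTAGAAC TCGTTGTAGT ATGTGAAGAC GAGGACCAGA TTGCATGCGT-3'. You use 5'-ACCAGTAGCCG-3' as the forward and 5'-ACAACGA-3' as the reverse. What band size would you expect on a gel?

The forward primer matches the template at positions 10–20.
The reverse primer's reverse complement is TCGTTGT, which matches the template at positions 161–167.
Amplicon spans positions 10–167: 158 bp.

158 bp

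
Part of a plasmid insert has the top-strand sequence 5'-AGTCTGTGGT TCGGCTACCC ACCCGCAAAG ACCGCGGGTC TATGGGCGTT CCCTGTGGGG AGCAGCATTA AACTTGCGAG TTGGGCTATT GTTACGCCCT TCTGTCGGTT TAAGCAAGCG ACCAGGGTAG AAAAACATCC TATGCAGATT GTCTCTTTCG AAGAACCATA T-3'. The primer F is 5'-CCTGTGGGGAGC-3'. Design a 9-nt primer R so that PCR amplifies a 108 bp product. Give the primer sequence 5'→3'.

5'-GAAAGAGAC-3'

The forward primer binds at positions 52–63, so a 108 bp product ends at position 52 + 108 − 1 = 159.
The reverse primer anneals to the top strand over positions 151–159, i.e. to GTCTCTTTC.
Its sequence written 5'→3' is the reverse complement: GAAAGAGAC.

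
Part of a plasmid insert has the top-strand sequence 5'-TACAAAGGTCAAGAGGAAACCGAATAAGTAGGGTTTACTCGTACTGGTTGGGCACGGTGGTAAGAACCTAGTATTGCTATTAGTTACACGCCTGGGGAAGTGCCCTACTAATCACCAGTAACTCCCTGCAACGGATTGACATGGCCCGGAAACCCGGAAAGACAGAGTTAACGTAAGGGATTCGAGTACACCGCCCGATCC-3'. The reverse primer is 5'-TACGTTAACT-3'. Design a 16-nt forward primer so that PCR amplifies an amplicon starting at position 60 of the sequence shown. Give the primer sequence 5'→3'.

The reverse primer's reverse complement AGTTAACGTA matches the template at positions 166–175; the product starts at position 60.
The forward primer is identical to the top strand over positions 60–75: GTAAGAACCTAGTATT.

5'-GTAAGAACCTAGTATT-3'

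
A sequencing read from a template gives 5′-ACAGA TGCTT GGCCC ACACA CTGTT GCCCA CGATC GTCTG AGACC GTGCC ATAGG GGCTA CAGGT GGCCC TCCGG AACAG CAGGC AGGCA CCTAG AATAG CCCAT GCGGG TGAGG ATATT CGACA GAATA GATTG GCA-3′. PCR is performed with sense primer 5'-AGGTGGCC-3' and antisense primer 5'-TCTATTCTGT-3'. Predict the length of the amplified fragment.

71 bp

Forward primer AGGTGGCC is found on the top strand at positions 62–69.
The reverse primer's reverse complement is ACAGAATAGA, which matches the template at positions 123–132.
Product length = (reverse-primer end) − (forward-primer start) + 1 = 132 − 62 + 1 = 71 bp.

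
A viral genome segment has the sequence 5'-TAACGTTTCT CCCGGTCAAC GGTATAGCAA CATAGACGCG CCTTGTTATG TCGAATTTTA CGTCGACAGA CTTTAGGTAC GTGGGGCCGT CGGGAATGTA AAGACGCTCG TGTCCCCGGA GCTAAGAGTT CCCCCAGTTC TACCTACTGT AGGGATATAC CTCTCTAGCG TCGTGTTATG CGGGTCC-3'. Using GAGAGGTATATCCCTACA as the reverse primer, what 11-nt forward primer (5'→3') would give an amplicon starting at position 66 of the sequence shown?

The reverse primer's reverse complement TGTAGGGATATACCTCTC matches the template at positions 148–165; the product starts at position 66.
The forward primer is identical to the top strand over positions 66–76: ACAGACTTTAG.

5'-ACAGACTTTAG-3'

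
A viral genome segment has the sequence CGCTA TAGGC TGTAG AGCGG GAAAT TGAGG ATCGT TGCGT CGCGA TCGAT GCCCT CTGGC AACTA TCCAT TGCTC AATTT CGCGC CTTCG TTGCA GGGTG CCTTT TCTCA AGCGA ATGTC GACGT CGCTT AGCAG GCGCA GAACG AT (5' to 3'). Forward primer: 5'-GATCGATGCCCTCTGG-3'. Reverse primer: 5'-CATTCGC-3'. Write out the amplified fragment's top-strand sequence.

5'-GATCGATGCCCTCTGGCAACTATCCATTGCTCAATTTCGCGCCTTCGTTGCAGGGTGCCTTTTCTCAAGCGAATG-3'

The forward primer matches the template at positions 44–59.
The reverse primer's reverse complement is GCGAATG, which matches the template at positions 112–118.
The product is the template from position 44 through 118 (75 bp).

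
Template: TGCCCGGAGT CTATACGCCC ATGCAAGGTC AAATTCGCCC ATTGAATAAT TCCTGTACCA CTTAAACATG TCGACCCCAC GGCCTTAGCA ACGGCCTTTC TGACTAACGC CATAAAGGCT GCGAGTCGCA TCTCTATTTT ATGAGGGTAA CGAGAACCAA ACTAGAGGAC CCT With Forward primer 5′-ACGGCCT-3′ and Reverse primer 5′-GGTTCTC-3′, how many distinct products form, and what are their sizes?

The forward primer ACGGCCT matches the top strand at positions 79–85, 91–97.
The reverse primer's reverse complement is GAGAACC, matching at positions 152–158.
Each forward site pairs with the reverse site to give a product ending at position 158: sizes 80, 68 bp.

Two products: 80 bp, 68 bp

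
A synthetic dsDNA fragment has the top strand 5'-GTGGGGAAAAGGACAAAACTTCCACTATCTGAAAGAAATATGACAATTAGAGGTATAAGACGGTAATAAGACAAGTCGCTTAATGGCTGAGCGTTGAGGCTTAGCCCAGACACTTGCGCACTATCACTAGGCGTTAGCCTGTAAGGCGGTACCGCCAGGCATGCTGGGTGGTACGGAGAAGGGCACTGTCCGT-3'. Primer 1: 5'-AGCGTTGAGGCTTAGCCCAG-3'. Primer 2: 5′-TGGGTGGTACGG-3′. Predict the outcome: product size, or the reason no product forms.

Primer 1 (AGCGTTGAGGCTTAGCCCAG) matches the top strand at positions 90–109 (3' end points downstream).
Primer 2 (TGGGTGGTACGG) also matches the top strand directly, at positions 165–176 — its reverse complement CCGTACCACCCA is not present.
Both primers anneal to the bottom strand with 3' ends pointing the same way, so neither can prime synthesis back toward the other.

No product — both primers anneal to the same strand and extend in the same direction.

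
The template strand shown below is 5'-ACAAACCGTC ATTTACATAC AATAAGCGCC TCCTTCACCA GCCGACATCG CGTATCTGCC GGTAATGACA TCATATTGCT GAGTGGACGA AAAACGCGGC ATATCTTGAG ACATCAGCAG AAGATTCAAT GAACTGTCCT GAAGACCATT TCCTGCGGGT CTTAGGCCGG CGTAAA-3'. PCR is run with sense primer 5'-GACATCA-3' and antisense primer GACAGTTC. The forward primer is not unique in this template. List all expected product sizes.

72 bp, 29 bp

The forward primer GACATCA matches the top strand at positions 67–73, 110–116.
The reverse primer's reverse complement is GAACTGTC, matching at positions 131–138.
Each forward site pairs with the reverse site to give a product ending at position 138: sizes 72, 29 bp.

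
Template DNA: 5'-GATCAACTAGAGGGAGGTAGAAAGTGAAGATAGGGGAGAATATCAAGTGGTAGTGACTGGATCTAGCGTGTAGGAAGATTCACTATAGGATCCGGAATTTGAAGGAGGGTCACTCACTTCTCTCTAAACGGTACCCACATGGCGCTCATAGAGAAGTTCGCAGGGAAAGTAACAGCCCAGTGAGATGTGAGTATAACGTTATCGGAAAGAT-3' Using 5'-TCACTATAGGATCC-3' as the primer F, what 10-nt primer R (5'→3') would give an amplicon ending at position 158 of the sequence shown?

The forward primer binds at positions 80–93; the product's 3' end on the top strand is position 158.
The reverse primer anneals to the top strand over positions 149–158, i.e. to TAGAGAAGTT.
Its sequence written 5'→3' is the reverse complement: AACTTCTCTA.

5'-AACTTCTCTA-3'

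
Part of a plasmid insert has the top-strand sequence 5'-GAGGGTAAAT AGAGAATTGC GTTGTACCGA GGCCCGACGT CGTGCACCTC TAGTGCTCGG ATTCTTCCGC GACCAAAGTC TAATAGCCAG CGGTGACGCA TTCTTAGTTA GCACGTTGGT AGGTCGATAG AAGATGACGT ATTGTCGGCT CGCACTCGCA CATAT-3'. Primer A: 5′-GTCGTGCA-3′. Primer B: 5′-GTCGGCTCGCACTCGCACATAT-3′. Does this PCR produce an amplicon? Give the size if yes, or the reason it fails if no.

No product — both primers anneal to the same strand and extend in the same direction.

Primer A (GTCGTGCA) matches the top strand at positions 39–46 (3' end points downstream).
Primer B (GTCGGCTCGCACTCGCACATAT) also matches the top strand directly, at positions 144–165 — its reverse complement ATATGTGCGAGTGCGAGCCGAC is not present.
Both primers anneal to the bottom strand with 3' ends pointing the same way, so neither can prime synthesis back toward the other.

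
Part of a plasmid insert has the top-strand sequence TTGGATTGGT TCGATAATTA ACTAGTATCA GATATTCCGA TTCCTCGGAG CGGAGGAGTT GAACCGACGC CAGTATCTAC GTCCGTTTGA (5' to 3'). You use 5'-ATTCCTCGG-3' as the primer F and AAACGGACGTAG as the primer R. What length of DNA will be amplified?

49 bp

The forward primer matches the template at positions 40–48.
Reverse complement of the reverse primer: CTACGTCCGTTT. This occurs on the top strand at positions 77–88.
Amplicon spans positions 40–88: 49 bp.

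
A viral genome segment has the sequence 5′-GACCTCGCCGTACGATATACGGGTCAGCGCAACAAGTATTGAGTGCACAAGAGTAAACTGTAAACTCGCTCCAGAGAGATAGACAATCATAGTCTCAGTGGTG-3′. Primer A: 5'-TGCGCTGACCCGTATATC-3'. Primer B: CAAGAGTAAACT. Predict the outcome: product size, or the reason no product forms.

Primer A (TGCGCTGACCCGTATATC) has reverse complement GATATACGGGTCAGCGCA, which matches the top strand at positions 14–31; primer A anneals to the top strand there with its 3' end pointing upstream toward position 14.
Primer B (CAAGAGTAAACT) matches the top strand directly at positions 48–59; it anneals to the bottom strand with its 3' end pointing downstream toward position 59.
The 3' ends diverge (primer A extends toward position 1, primer B toward position 103), so the primers never converge on a shared product.

No product — the primers' 3' ends point away from each other.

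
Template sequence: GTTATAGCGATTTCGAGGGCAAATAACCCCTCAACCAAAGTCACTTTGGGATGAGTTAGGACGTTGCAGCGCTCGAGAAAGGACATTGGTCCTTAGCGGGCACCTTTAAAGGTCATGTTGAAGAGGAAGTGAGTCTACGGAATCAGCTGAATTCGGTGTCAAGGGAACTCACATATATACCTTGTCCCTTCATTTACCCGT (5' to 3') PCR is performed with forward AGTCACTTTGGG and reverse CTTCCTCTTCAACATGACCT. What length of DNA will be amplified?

91 bp

The forward primer matches the template at positions 39–50.
The reverse primer's reverse complement is AGGTCATGTTGAAGAGGAAG, which matches the template at positions 110–129.
The product runs from position 39 to position 129, so its length is 129 − 39 + 1 = 91 bp.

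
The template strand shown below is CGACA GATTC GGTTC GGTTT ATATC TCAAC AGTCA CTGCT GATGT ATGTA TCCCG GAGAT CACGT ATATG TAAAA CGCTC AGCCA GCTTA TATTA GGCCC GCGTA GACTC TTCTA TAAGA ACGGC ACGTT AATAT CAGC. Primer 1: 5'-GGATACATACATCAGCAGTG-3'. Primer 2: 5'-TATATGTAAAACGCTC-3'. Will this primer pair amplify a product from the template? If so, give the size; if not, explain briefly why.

No product — the primers' 3' ends point away from each other.

Primer 1 (GGATACATACATCAGCAGTG) has reverse complement CACTGCTGATGTATGTATCC, which matches the top strand at positions 34–53; primer 1 anneals to the top strand there with its 3' end pointing upstream toward position 34.
Primer 2 (TATATGTAAAACGCTC) matches the top strand directly at positions 65–80; it anneals to the bottom strand with its 3' end pointing downstream toward position 80.
The 3' ends diverge (primer 1 extends toward position 1, primer 2 toward position 139), so the primers never converge on a shared product.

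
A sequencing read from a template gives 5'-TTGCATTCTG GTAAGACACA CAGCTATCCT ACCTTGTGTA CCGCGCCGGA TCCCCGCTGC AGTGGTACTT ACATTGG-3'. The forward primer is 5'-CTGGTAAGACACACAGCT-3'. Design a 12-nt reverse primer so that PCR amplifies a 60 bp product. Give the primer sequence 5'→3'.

The forward primer binds at positions 8–25, so a 60 bp product ends at position 8 + 60 − 1 = 67.
The reverse primer anneals to the top strand over positions 56–67, i.e. to GCTGCAGTGGTA.
Its sequence written 5'→3' is the reverse complement: TACCACTGCAGC.

5'-TACCACTGCAGC-3'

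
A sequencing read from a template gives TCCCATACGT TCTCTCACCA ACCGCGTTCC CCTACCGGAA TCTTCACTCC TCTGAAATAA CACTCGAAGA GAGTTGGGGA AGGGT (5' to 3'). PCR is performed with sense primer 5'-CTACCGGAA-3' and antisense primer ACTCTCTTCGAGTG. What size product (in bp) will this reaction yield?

The forward primer matches the template at positions 32–40.
Reverse complement of the reverse primer: CACTCGAAGAGAGT. This occurs on the top strand at positions 61–74.
Amplicon spans positions 32–74: 43 bp.

43 bp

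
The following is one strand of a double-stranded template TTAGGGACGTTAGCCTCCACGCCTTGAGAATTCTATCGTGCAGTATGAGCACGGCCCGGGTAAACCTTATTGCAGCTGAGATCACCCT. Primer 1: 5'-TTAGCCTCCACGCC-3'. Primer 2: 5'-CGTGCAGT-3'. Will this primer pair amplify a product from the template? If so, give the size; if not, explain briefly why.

Primer 1 (TTAGCCTCCACGCC) matches the top strand at positions 10–23 (3' end points downstream).
Primer 2 (CGTGCAGT) also matches the top strand directly, at positions 37–44 — its reverse complement ACTGCACG is not present.
Both primers anneal to the bottom strand with 3' ends pointing the same way, so neither can prime synthesis back toward the other.

No product — both primers anneal to the same strand and extend in the same direction.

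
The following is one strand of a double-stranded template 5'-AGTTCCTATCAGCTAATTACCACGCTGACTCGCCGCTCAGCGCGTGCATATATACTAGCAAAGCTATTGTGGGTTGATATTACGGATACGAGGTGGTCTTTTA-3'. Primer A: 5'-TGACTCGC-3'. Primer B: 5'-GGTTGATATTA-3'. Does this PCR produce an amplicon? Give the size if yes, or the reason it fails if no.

Primer A (TGACTCGC) matches the top strand at positions 26–33 (3' end points downstream).
Primer B (GGTTGATATTA) also matches the top strand directly, at positions 72–82 — its reverse complement TAATATCAACC is not present.
Both primers anneal to the bottom strand with 3' ends pointing the same way, so neither can prime synthesis back toward the other.

No product — both primers anneal to the same strand and extend in the same direction.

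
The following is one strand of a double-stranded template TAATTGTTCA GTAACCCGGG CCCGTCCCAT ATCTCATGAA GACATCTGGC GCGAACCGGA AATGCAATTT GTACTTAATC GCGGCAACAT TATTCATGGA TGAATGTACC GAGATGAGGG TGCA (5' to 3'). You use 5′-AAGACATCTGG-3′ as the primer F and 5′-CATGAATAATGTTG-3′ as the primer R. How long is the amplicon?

Forward primer AAGACATCTGG is found on the top strand at positions 39–49.
Taking the reverse complement of CATGAATAATGTTG gives CAACATTATTCATG, found at positions 85–98 on the template; the primer anneals here to the top strand with its 3' end pointing upstream.
The product runs from position 39 to position 98, so its length is 98 − 39 + 1 = 60 bp.

60 bp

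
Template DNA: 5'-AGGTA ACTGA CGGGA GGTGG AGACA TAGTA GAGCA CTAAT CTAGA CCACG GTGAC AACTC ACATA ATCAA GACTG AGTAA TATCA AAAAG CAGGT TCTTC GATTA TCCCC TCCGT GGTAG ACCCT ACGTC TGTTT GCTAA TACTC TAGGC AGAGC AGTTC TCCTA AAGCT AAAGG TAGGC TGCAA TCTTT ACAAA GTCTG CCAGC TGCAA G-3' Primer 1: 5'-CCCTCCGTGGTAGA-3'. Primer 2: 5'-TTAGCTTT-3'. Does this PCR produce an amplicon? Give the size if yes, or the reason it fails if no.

Primer 1 (CCCTCCGTGGTAGA) matches the top strand at positions 108–121; it acts as a forward primer.
Primer 2's reverse complement is AAAGCTAA, matching the top strand at positions 165–172; it acts as a reverse primer.
The 3' ends face each other across positions 108–172, giving a 65 bp product.

Yes — a 65 bp product.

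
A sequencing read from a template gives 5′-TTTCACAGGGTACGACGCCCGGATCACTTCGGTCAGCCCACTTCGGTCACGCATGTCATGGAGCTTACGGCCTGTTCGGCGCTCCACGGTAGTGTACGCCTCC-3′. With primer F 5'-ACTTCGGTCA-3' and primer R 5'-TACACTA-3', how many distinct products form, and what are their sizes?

Two products: 71 bp, 57 bp

The forward primer ACTTCGGTCA matches the top strand at positions 26–35, 40–49.
The reverse primer's reverse complement is TAGTGTA, matching at positions 90–96.
Each forward site pairs with the reverse site to give a product ending at position 96: sizes 71, 57 bp.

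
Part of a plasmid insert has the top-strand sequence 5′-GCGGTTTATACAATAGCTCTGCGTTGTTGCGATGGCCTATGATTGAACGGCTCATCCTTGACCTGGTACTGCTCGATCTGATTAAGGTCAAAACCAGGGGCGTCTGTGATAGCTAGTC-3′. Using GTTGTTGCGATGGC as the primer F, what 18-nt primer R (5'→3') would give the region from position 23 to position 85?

5'-TTAATCAGATCGAGCAGT-3'

The product's 3' end on the top strand is position 85.
The reverse primer anneals to the top strand over positions 68–85, i.e. to ACTGCTCGATCTGATTAA.
Its sequence written 5'→3' is the reverse complement: TTAATCAGATCGAGCAGT.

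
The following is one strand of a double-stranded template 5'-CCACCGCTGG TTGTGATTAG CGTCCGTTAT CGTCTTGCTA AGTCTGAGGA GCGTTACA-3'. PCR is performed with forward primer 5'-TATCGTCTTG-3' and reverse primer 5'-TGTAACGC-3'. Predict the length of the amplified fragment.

The forward primer matches the template at positions 28–37.
Taking the reverse complement of TGTAACGC gives GCGTTACA, found at positions 51–58 on the template; the primer anneals here to the top strand with its 3' end pointing upstream.
Product length = (reverse-primer end) − (forward-primer start) + 1 = 58 − 28 + 1 = 31 bp.

31 bp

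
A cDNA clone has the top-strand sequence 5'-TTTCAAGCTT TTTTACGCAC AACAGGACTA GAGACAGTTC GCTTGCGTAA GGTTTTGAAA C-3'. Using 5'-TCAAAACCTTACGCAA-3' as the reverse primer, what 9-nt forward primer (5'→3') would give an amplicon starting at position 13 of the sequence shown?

5'-TTACGCACA-3'

The reverse primer's reverse complement TTGCGTAAGGTTTTGA matches the template at positions 43–58; the product starts at position 13.
The forward primer is identical to the top strand over positions 13–21: TTACGCACA.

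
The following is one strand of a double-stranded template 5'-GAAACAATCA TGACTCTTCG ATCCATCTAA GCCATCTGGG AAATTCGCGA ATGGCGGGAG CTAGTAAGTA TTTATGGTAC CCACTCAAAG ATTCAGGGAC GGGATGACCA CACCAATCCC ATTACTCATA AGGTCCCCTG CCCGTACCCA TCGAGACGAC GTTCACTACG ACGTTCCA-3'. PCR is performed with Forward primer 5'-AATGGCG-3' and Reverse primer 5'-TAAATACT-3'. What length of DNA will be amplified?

25 bp

Scanning the template, AATGGCG occurs at positions 50–56; this primer anneals to the bottom strand there with its 3' end pointing downstream.
The reverse primer's reverse complement is AGTATTTA, which matches the template at positions 67–74.
The product runs from position 50 to position 74, so its length is 74 − 50 + 1 = 25 bp.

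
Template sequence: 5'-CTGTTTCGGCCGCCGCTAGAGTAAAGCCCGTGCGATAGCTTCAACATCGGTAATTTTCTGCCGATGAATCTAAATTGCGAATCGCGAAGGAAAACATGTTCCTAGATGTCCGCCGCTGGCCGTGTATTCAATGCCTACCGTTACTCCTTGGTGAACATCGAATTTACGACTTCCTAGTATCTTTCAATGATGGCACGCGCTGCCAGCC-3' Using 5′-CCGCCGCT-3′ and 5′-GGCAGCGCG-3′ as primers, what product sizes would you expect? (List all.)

The forward primer CCGCCGCT matches the top strand at positions 10–17, 110–117.
The reverse primer's reverse complement is CGCGCTGCC, matching at positions 196–204.
Each forward site pairs with the reverse site to give a product ending at position 204: sizes 195, 95 bp.

195 bp, 95 bp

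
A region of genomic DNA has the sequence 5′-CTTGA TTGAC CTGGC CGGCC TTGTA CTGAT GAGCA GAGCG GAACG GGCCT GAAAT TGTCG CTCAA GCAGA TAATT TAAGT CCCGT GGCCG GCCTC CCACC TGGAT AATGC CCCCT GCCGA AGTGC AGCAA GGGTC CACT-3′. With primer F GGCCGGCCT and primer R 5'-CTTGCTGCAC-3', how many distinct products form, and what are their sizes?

The forward primer GGCCGGCCT matches the top strand at positions 13–21, 86–94.
The reverse primer's reverse complement is GTGCAGCAAG, matching at positions 122–131.
Each forward site pairs with the reverse site to give a product ending at position 131: sizes 119, 46 bp.

Two products: 119 bp, 46 bp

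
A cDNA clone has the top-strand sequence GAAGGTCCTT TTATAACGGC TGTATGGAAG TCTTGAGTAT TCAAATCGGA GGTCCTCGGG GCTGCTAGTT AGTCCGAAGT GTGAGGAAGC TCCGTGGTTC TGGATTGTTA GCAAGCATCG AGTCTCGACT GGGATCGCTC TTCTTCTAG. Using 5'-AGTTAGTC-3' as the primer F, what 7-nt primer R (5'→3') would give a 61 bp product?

5'-CGAGACT-3'

The forward primer binds at positions 67–74, so a 61 bp product ends at position 67 + 61 − 1 = 127.
The reverse primer anneals to the top strand over positions 121–127, i.e. to AGTCTCG.
Its sequence written 5'→3' is the reverse complement: CGAGACT.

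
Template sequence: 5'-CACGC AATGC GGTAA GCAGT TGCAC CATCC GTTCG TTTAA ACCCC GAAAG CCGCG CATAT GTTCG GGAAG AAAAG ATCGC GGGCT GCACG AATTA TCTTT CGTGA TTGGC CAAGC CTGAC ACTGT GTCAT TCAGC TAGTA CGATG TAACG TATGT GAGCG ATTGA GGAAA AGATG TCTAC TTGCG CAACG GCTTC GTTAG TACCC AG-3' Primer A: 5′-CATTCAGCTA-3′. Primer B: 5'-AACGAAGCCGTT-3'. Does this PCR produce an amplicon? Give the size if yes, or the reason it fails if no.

Yes — a 71 bp product.

Primer A (CATTCAGCTA) matches the top strand at positions 128–137; it acts as a forward primer.
Primer B's reverse complement is AACGGCTTCGTT, matching the top strand at positions 187–198; it acts as a reverse primer.
The 3' ends face each other across positions 128–198, giving a 71 bp product.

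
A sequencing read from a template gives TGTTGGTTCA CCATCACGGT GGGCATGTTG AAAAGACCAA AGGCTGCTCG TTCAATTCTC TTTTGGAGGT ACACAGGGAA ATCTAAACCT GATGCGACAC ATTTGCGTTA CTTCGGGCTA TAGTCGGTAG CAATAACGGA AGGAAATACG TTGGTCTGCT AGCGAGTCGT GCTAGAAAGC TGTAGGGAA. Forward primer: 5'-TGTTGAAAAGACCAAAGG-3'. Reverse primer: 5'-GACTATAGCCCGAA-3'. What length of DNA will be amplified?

The forward primer matches the template at positions 26–43.
Reverse complement of the reverse primer: TTCGGGCTATAGTC. This occurs on the top strand at positions 112–125.
Product length = (reverse-primer end) − (forward-primer start) + 1 = 125 − 26 + 1 = 100 bp.

100 bp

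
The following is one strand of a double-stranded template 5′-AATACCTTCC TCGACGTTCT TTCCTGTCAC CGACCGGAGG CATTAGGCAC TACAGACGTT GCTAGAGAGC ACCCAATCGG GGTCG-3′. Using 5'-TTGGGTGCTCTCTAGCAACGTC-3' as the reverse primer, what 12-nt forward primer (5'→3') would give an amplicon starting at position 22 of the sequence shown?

The reverse primer's reverse complement GACGTTGCTAGAGAGCACCCAA matches the template at positions 55–76; the product starts at position 22.
The forward primer is identical to the top strand over positions 22–33: TCCTGTCACCGA.

5'-TCCTGTCACCGA-3'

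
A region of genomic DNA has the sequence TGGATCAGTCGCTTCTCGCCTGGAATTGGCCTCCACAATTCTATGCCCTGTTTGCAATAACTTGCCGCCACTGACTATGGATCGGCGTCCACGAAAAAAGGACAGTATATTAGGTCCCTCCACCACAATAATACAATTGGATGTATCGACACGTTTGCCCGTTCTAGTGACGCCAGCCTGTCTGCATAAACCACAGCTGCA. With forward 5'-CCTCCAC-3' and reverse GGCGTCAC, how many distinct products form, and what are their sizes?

The forward primer CCTCCAC matches the top strand at positions 30–36, 117–123.
The reverse primer's reverse complement is GTGACGCC, matching at positions 167–174.
Each forward site pairs with the reverse site to give a product ending at position 174: sizes 145, 58 bp.

Two products: 145 bp, 58 bp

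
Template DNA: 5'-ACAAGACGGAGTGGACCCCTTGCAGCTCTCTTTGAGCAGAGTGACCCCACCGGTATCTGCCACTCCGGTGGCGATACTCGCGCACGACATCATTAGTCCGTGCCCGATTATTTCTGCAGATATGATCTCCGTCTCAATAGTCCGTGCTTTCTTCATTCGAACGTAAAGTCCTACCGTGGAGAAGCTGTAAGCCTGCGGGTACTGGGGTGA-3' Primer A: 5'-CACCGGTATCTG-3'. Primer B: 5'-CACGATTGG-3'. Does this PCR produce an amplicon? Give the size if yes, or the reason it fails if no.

Primer B (CACGATTGG) does not match the top strand, and its reverse complement CCAATCGTG does not match either.
With no annealing site for primer B, no amplification occurs.

No product — primer B has no binding site in the template.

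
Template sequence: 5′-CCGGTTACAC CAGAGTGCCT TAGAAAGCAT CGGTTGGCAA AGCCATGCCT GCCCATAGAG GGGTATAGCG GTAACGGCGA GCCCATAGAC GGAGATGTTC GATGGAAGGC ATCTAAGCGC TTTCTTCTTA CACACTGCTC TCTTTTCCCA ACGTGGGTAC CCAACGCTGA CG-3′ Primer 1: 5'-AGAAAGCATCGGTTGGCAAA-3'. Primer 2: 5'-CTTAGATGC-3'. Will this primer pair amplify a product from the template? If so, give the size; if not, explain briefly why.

Primer 1 (AGAAAGCATCGGTTGGCAAA) matches the top strand at positions 22–41; it acts as a forward primer.
Primer 2's reverse complement is GCATCTAAG, matching the top strand at positions 109–117; it acts as a reverse primer.
The 3' ends face each other across positions 22–117, giving a 96 bp product.

Yes — a 96 bp product.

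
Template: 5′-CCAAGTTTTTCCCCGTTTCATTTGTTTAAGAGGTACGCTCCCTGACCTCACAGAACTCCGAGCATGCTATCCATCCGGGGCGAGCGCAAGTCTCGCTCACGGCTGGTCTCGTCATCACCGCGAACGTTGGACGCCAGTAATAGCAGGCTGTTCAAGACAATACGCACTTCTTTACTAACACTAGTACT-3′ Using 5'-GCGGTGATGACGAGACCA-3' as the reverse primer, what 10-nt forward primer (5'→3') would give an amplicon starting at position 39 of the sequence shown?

The reverse primer's reverse complement TGGTCTCGTCATCACCGC matches the template at positions 104–121; the product starts at position 39.
The forward primer is identical to the top strand over positions 39–48: TCCCTGACCT.

5'-TCCCTGACCT-3'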